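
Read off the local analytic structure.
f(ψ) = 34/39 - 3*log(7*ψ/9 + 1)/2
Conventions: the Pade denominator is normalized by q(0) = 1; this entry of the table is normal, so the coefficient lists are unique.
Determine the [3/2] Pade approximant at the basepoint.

The Pade approximant has numerator coefficients [34/39, -413/1170, -2009/4212, -343/14580]; denominator coefficients [1, 14/15, 49/270].

Taylor coefficients needed (expand at 0): a_0 = 34/39, a_1 = -7/6, a_2 = 49/108, a_3 = -343/1458, a_4 = 2401/17496, a_5 = -16807/196830.
Write the denominator as Q(ψ) = 1 + q1*ψ + q2*ψ^2. Requiring Q*f - P = O(ψ^6) with deg P <= 3 kills the coefficients of ψ^4..ψ^5 in Q*f:
  ψ^4: a_4 + q1*a_3 + q2*a_2 = 0, i.e. 2401/17496 + (-343/1458)*q1 + (49/108)*q2 = 0.
  ψ^5: a_5 + q1*a_4 + q2*a_3 = 0, i.e. -16807/196830 + (2401/17496)*q1 + (-343/1458)*q2 = 0.
Solving this linear system: q1 = 14/15, q2 = 49/270.
The numerator is Q*f truncated at degree 3: P0 = a_0 = 34/39; P1 = a_1 + q1*a_0 = -413/1170; P2 = a_2 + q1*a_1 + q2*a_0 = -2009/4212; P3 = a_3 + q1*a_2 + q2*a_1 = -343/14580.


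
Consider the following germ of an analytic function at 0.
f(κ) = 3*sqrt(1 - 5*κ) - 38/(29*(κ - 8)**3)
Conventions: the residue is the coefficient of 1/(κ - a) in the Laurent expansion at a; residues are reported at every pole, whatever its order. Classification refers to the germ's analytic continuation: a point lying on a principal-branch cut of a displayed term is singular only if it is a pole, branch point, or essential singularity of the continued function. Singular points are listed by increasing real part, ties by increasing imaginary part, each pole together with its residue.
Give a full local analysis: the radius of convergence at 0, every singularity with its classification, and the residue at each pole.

Radius of convergence at 0: 1/5.
At 1/5: an algebraic (square-root) branch point.
At 8: a pole of order 3; residue 0.

Denominator factor (κ - 8)^3: pole of order 3 at 8, modulus 8.
Branch term (3)*sqrt(1 - κ/(1/5)): its argument vanishes at κ = 1/5, a square-root branch point, modulus 1/5.
The radius of convergence is the smallest modulus among the singular points: 1/5.
The branch term is analytic at 8 and contributes nothing to the residue; only the rational part matters.
At the order-3 pole 8 set g(κ) = (κ - (8))^3*(rational part) = -38/29.
Order-3 pole: residue = g''(a)/2; g''(8) = 0, so the residue is 0.
List the singular points by increasing real part (a conjugate pair: the negative imaginary part first).


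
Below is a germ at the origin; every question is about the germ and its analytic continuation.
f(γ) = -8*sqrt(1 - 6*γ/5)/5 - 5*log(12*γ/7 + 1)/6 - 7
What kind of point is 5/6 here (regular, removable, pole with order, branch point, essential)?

The point is an algebraic (square-root) branch point.

The term (-8/5)*sqrt(1 - γ/(5/6)) has argument 1 - 5/6/(5/6) = 0 at 5/6: a square-root (algebraic, two-sheeted) branch point; the remaining terms are analytic or single-valued there.


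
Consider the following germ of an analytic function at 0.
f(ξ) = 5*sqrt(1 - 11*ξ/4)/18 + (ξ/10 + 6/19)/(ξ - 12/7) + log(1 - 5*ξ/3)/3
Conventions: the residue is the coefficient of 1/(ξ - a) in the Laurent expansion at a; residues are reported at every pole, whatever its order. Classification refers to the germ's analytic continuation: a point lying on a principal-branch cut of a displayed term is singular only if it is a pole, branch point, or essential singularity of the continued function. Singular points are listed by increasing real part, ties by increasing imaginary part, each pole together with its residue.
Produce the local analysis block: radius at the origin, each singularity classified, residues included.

Radius of convergence at 0: 4/11.
At 4/11: an algebraic (square-root) branch point.
At 3/5: a logarithmic branch point.
At 12/7: a pole of order 1; residue 324/665.

Denominator factor (ξ - 12/7): pole of order 1 at 12/7, modulus 12/7.
Branch term (5/18)*sqrt(1 - ξ/(4/11)): its argument vanishes at ξ = 4/11, a square-root branch point, modulus 4/11.
Branch term (1/3)*log(1 - ξ/(3/5)): its argument vanishes at ξ = 3/5, a logarithmic branch point, modulus 3/5.
The radius of convergence is the smallest modulus among the singular points: 4/11.
The branch terms are analytic at 12/7 and contribute nothing to the residue; only the rational part matters.
At the order-1 pole 12/7 set g(ξ) = (ξ - (12/7))*(rational part) = ξ/10 + 6/19.
Simple pole: residue = g(a) at a = 12/7, which is 324/665.
List the singular points by increasing real part (a conjugate pair: the negative imaginary part first).


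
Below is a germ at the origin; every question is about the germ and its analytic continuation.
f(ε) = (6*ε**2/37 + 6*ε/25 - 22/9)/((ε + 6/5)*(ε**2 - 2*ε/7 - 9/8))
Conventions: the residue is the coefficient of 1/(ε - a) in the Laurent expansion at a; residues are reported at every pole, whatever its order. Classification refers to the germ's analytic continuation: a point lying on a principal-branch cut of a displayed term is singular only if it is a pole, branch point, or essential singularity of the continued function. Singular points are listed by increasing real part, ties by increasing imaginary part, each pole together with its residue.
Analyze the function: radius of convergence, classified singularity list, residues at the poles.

Denominator factor (ε**2 - 2*ε/7 - 9/8): discriminant 449/98, real irrational roots 1/7 + (1/28)*sqrt(898) and 1/7 - (1/28)*sqrt(898); poles of order 1, moduli 1/7 + (1/28)*sqrt(898) and -1/7 + (1/28)*sqrt(898).
Denominator factor (ε + 6/5): pole of order 1 at -6/5, modulus 6/5.
The radius of convergence is the smallest modulus among the singular points: -1/7 + (1/28)*sqrt(898).
At the order-1 pole -6/5 set g(ε) = (ε - (-6/5))*f(ε) = (6*ε**2/37 + 6*ε/25 - 22/9)/(ε**2 - 2*ε/7 - 9/8).
Simple pole: residue = g(a) at a = -6/5, which is -5825008/1533465.
The factor ε**2 - 2*ε/7 - 9/8 splits as (ε - a)(ε - a') with a = 1/7 - (1/28)*sqrt(898), a' = 1/7 + (1/28)*sqrt(898). At the order-1 pole a set g(ε) = (ε - a)*f(ε) = [(6*ε**2/37 + 6*ε/25 - 22/9)/(ε + 6/5)] / (ε - a').
Simple pole: residue = g(a) at a = 1/7 - (1/28)*sqrt(898), which is 3036839/1533465 + (54019012/688525785)*sqrt(898).
The factor ε**2 - 2*ε/7 - 9/8 splits as (ε - a)(ε - a') with a = 1/7 + (1/28)*sqrt(898), a' = 1/7 - (1/28)*sqrt(898). At the order-1 pole a set g(ε) = (ε - a)*f(ε) = [(6*ε**2/37 + 6*ε/25 - 22/9)/(ε + 6/5)] / (ε - a').
Simple pole: residue = g(a) at a = 1/7 + (1/28)*sqrt(898), which is 3036839/1533465 - (54019012/688525785)*sqrt(898).
List the singular points by increasing real part (a conjugate pair: the negative imaginary part first).

Radius of convergence at 0: -1/7 + (1/28)*sqrt(898).
At -6/5: a pole of order 1; residue -5825008/1533465.
At 1/7 - (1/28)*sqrt(898): a pole of order 1; residue 3036839/1533465 + (54019012/688525785)*sqrt(898).
At 1/7 + (1/28)*sqrt(898): a pole of order 1; residue 3036839/1533465 - (54019012/688525785)*sqrt(898).


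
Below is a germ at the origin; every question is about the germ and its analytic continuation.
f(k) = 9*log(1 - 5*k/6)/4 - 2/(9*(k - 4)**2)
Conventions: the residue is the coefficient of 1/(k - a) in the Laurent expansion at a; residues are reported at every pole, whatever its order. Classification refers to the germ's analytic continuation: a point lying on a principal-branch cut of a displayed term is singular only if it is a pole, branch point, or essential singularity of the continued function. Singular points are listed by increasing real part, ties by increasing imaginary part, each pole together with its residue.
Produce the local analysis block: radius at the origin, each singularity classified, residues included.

Denominator factor (k - 4)^2: pole of order 2 at 4, modulus 4.
Branch term (9/4)*log(1 - k/(6/5)): its argument vanishes at k = 6/5, a logarithmic branch point, modulus 6/5.
The radius of convergence is the smallest modulus among the singular points: 6/5.
The branch term is analytic at 4 and contributes nothing to the residue; only the rational part matters.
At the order-2 pole 4 set g(k) = (k - (4))^2*(rational part) = -2/9.
Order-2 pole: residue = g'(a); g'(4) = 0, so the residue is 0.
List the singular points by increasing real part (a conjugate pair: the negative imaginary part first).

Radius of convergence at 0: 6/5.
At 6/5: a logarithmic branch point.
At 4: a pole of order 2; residue 0.


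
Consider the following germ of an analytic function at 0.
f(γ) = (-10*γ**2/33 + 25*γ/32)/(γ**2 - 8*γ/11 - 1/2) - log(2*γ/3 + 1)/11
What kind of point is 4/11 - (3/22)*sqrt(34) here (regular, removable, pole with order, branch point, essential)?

The point is a pole of order 1.

The denominator factor γ**2 - 8*γ/11 - 1/2 vanishes at 4/11 - (3/22)*sqrt(34) and appears to the power 1; the numerator there equals 1675/31944 - (6515/85184)*sqrt(34), nonzero, and no other factor vanishes.
The branch terms are analytic at this point.
Hence a pole whose order is the multiplicity, 1.


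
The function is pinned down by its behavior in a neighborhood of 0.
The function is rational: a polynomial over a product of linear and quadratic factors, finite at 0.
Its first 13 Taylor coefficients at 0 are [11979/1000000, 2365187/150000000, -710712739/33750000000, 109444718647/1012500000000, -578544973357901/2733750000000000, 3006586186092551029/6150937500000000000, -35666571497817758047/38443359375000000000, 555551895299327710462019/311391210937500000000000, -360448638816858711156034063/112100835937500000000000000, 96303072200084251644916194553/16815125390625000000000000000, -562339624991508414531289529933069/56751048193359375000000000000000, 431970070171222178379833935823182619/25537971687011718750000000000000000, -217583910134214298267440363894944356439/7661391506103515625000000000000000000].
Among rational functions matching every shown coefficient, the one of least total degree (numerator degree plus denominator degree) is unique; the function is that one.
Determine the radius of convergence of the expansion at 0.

The radius of convergence is -3/10 + (1/110)*sqrt(12089).

No rational of total degree below 11 reproduces all 13 coefficients; solving the [1/10] Pade equations on them gives f(λ) = (-19*λ/24 - 9/40)/((λ**2 - 3*λ/5 - 10/11)**3*(λ**2 + 5*λ/9 + 5)**2), whose expansion matches every shown term.
Denominator factor (λ**2 + 5*λ/9 + 5)^2: discriminant -1595/81, complex-conjugate roots (-5/18) + ((1/18)*sqrt(1595))*i and (-5/18) - ((1/18)*sqrt(1595))*i; poles of order 2, moduli sqrt(5) and sqrt(5).
Denominator factor (λ**2 - 3*λ/5 - 10/11)^3: discriminant 1099/275, real irrational roots 3/10 + (1/110)*sqrt(12089) and 3/10 - (1/110)*sqrt(12089); poles of order 3, moduli 3/10 + (1/110)*sqrt(12089) and -3/10 + (1/110)*sqrt(12089).
The radius of convergence is the smallest modulus among the singular points: -3/10 + (1/110)*sqrt(12089).


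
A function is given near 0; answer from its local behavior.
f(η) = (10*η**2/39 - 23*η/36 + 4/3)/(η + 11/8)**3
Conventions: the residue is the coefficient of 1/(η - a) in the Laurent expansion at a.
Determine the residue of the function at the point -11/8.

At the order-3 pole -11/8 set g(η) = (η - (-11/8))^3*f(η) = 10*η**2/39 - 23*η/36 + 4/3.
Order-3 pole: residue = g''(a)/2; g''(-11/8) = 20/39, so the residue is 10/39.

The residue is 10/39.


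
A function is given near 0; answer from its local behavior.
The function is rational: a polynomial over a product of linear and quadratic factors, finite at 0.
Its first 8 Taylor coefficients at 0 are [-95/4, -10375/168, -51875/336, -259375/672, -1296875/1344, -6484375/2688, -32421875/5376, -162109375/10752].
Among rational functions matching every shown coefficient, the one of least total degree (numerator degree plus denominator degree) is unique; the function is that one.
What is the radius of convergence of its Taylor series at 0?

No rational of total degree below 2 reproduces all 8 coefficients; solving the [1/1] Pade equations on them gives f(d) = (20*d/21 + 19/2)/(d - 2/5), whose expansion matches every shown term.
Denominator factor (d - 2/5): pole of order 1 at 2/5, modulus 2/5.
The radius of convergence is the smallest modulus among the singular points: 2/5.

The radius of convergence is 2/5.


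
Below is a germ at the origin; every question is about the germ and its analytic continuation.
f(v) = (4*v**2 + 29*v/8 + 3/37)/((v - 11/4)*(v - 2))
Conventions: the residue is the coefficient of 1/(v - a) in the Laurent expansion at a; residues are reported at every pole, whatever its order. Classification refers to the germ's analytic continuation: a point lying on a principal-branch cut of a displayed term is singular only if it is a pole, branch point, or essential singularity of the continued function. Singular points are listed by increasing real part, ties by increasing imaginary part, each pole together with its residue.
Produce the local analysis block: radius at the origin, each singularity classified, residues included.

Radius of convergence at 0: 2.
At 2: a pole of order 1; residue -1151/37.
At 11/4: a pole of order 1; residue 15905/296.

Denominator factor (v - 2): pole of order 1 at 2, modulus 2.
Denominator factor (v - 11/4): pole of order 1 at 11/4, modulus 11/4.
The radius of convergence is the smallest modulus among the singular points: 2.
At the order-1 pole 2 set g(v) = (v - (2))*f(v) = (4*v**2 + 29*v/8 + 3/37)/(v - 11/4).
Simple pole: residue = g(a) at a = 2, which is -1151/37.
At the order-1 pole 11/4 set g(v) = (v - (11/4))*f(v) = (4*v**2 + 29*v/8 + 3/37)/(v - 2).
Simple pole: residue = g(a) at a = 11/4, which is 15905/296.
List the singular points by increasing real part (a conjugate pair: the negative imaginary part first).


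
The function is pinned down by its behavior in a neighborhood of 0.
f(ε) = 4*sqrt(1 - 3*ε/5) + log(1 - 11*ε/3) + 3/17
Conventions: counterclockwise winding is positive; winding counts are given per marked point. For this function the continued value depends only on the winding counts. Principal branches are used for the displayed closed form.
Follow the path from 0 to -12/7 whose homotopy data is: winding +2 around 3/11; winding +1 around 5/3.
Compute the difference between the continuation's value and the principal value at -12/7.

Continued minus principal equals (-(8/35)*sqrt(2485)) + ((4)*pi)*i.

The rational part is single-valued and drops out of the difference; each branch term changes only by its own monodromy.
(4)*sqrt(1 - ε/(5/3)): winding +1 is odd, the square root flips sign, contributing -2*(4)*sqrt(1 - (-12/7)/(5/3)) = -2*(4)*sqrt(71/35) = -(8/35)*sqrt(2485).
(1)*log(1 - ε/(3/11)): each positive loop around 3/11 adds 2*pi*i to the log, so winding +2 contributes (1)*(2)*2*pi*i = (4)*pi*i.
Summing the contributions at ε = -12/7 gives (-(8/35)*sqrt(2485)) + ((4)*pi)*i.


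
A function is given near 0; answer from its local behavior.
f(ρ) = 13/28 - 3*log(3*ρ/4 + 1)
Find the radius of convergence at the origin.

Branch term (-3)*log(1 - ρ/(-4/3)): its argument vanishes at ρ = -4/3, a logarithmic branch point, modulus 4/3.
The radius of convergence is the smallest modulus among the singular points: 4/3.

The radius of convergence is 4/3.


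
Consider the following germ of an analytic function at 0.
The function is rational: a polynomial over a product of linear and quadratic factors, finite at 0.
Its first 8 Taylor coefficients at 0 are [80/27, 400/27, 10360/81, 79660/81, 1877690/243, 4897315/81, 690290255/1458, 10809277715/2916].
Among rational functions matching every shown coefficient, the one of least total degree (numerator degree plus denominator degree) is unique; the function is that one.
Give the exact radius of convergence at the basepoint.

The radius of convergence is 3 - (1/2)*sqrt(33).

No rational of total degree below 4 reproduces all 8 coefficients; solving the [1/3] Pade equations on them gives f(λ) = (40/27 - 20*λ/9)/((λ + 2/3)*(λ**2 - 6*λ + 3/4)), whose expansion matches every shown term.
Denominator factor (λ + 2/3): pole of order 1 at -2/3, modulus 2/3.
Denominator factor (λ**2 - 6*λ + 3/4): discriminant 33, real irrational roots 3 + (1/2)*sqrt(33) and 3 - (1/2)*sqrt(33); poles of order 1, moduli 3 + (1/2)*sqrt(33) and 3 - (1/2)*sqrt(33).
The radius of convergence is the smallest modulus among the singular points: 3 - (1/2)*sqrt(33).


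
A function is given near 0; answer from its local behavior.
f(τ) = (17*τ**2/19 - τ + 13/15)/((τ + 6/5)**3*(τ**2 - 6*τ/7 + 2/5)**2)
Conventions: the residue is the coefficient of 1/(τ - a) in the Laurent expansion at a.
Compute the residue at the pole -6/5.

The residue is 482236041875/904960728228.

At the order-3 pole -6/5 set g(τ) = (τ - (-6/5))^3*f(τ) = (17*τ**2/19 - τ + 13/15)/(τ**2 - 6*τ/7 + 2/5)**2.
Order-3 pole: residue = g''(a)/2; g''(-6/5) = 482236041875/452480364114, so the residue is 482236041875/904960728228.


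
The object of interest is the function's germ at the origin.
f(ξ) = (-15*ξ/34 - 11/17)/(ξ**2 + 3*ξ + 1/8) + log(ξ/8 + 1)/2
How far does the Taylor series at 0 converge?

Denominator factor (ξ**2 + 3*ξ + 1/8): discriminant 17/2, real irrational roots -3/2 + (1/4)*sqrt(34) and -3/2 - (1/4)*sqrt(34); poles of order 1, moduli 3/2 - (1/4)*sqrt(34) and 3/2 + (1/4)*sqrt(34).
Branch term (1/2)*log(1 - ξ/(-8)): its argument vanishes at ξ = -8, a logarithmic branch point, modulus 8.
The radius of convergence is the smallest modulus among the singular points: 3/2 - (1/4)*sqrt(34).

The radius of convergence is 3/2 - (1/4)*sqrt(34).


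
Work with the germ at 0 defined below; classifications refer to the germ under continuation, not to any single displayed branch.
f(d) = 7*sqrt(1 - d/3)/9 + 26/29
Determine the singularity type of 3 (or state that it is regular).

The term (7/9)*sqrt(1 - d/(3)) has argument 1 - 3/(3) = 0 at 3: a square-root (algebraic, two-sheeted) branch point; the remaining terms are analytic or single-valued there.

The point is an algebraic (square-root) branch point.


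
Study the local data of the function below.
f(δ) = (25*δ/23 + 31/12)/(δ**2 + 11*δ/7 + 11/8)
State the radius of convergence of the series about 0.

The radius of convergence is (1/4)*sqrt(22).

Denominator factor (δ**2 + 11*δ/7 + 11/8): discriminant -297/98, complex-conjugate roots (-11/14) + ((3/28)*sqrt(66))*i and (-11/14) - ((3/28)*sqrt(66))*i; poles of order 1, moduli (1/4)*sqrt(22) and (1/4)*sqrt(22).
The radius of convergence is the smallest modulus among the singular points: (1/4)*sqrt(22).


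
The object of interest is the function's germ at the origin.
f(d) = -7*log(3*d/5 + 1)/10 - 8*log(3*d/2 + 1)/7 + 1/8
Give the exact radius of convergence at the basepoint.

The radius of convergence is 2/3.

Branch term (-8/7)*log(1 - d/(-2/3)): its argument vanishes at d = -2/3, a logarithmic branch point, modulus 2/3.
Branch term (-7/10)*log(1 - d/(-5/3)): its argument vanishes at d = -5/3, a logarithmic branch point, modulus 5/3.
The radius of convergence is the smallest modulus among the singular points: 2/3.


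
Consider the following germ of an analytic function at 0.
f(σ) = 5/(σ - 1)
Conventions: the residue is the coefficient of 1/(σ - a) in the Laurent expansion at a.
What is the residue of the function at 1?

At the order-1 pole 1 set g(σ) = (σ - (1))*f(σ) = 5.
Simple pole: residue = g(a) at a = 1, which is 5.

The residue is 5.


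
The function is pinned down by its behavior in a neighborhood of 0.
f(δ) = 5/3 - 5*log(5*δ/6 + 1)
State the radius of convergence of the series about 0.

The radius of convergence is 6/5.

Branch term (-5)*log(1 - δ/(-6/5)): its argument vanishes at δ = -6/5, a logarithmic branch point, modulus 6/5.
The radius of convergence is the smallest modulus among the singular points: 6/5.


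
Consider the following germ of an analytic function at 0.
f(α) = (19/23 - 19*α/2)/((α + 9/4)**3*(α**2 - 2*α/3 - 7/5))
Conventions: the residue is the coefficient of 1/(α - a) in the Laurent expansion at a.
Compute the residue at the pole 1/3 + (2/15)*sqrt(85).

The residue is -11904115600/14582114379 + (1128450280/14582114379)*sqrt(85).

The factor α**2 - 2*α/3 - 7/5 splits as (α - a)(α - a') with a = 1/3 + (2/15)*sqrt(85), a' = 1/3 - (2/15)*sqrt(85). At the order-1 pole a set g(α) = (α - a)*f(α) = [(19/23 - 19*α/2)/(α + 9/4)**3] / (α - a').
Simple pole: residue = g(a) at a = 1/3 + (2/15)*sqrt(85), which is -11904115600/14582114379 + (1128450280/14582114379)*sqrt(85).


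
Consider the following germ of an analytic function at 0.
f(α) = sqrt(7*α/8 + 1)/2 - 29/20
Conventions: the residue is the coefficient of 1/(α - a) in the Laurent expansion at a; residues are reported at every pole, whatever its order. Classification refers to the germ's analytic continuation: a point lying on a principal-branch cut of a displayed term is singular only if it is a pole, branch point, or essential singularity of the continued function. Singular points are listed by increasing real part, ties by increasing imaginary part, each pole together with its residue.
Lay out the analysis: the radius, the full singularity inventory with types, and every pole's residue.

Branch term (1/2)*sqrt(1 - α/(-8/7)): its argument vanishes at α = -8/7, a square-root branch point, modulus 8/7.
The radius of convergence is the smallest modulus among the singular points: 8/7.

Radius of convergence at 0: 8/7.
At -8/7: an algebraic (square-root) branch point.


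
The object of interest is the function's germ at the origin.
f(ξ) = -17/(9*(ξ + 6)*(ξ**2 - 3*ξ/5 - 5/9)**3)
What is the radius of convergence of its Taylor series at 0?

The radius of convergence is -3/10 + (1/30)*sqrt(581).

Denominator factor (ξ + 6): pole of order 1 at -6, modulus 6.
Denominator factor (ξ**2 - 3*ξ/5 - 5/9)^3: discriminant 581/225, real irrational roots 3/10 + (1/30)*sqrt(581) and 3/10 - (1/30)*sqrt(581); poles of order 3, moduli 3/10 + (1/30)*sqrt(581) and -3/10 + (1/30)*sqrt(581).
The radius of convergence is the smallest modulus among the singular points: -3/10 + (1/30)*sqrt(581).


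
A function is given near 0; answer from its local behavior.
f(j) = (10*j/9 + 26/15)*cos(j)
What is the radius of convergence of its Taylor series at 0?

The radius of convergence is infinite.

The factor cos(j) is entire and contributes no finite singular point.
The polynomial part has no poles.
No finite singular points: the Taylor series at 0 converges everywhere.


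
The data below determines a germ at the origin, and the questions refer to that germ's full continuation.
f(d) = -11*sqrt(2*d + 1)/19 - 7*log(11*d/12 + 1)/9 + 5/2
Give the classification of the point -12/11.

The point is a logarithmic branch point.

The term (-7/9)*log(1 - d/(-12/11)) has argument 1 - -12/11/(-12/11) = 0 at -12/11: a logarithmic (infinitely-sheeted) branch point; the remaining terms are analytic or single-valued there.


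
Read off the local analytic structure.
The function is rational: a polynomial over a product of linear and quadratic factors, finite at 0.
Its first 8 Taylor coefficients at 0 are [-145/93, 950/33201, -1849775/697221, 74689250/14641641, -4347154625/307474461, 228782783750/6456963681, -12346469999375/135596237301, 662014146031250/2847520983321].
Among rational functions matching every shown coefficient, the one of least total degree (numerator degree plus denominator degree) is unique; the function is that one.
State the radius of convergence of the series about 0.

The radius of convergence is -4/7 + (1/35)*sqrt(1135).

No rational of total degree below 3 reproduces all 8 coefficients; solving the [1/2] Pade equations on them gives f(χ) = (30*χ/17 + 29/31)/(χ**2 - 8*χ/7 - 3/5), whose expansion matches every shown term.
Denominator factor (χ**2 - 8*χ/7 - 3/5): discriminant 908/245, real irrational roots 4/7 + (1/35)*sqrt(1135) and 4/7 - (1/35)*sqrt(1135); poles of order 1, moduli 4/7 + (1/35)*sqrt(1135) and -4/7 + (1/35)*sqrt(1135).
The radius of convergence is the smallest modulus among the singular points: -4/7 + (1/35)*sqrt(1135).


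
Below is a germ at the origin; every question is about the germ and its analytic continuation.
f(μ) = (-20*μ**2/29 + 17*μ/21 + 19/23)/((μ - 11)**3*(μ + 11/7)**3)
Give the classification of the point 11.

The point is a pole of order 3.

The denominator factor μ - 11 vanishes at 11 and appears to the power 3; the numerator there equals -1032560/14007, nonzero, and no other factor vanishes.
Hence a pole whose order is the multiplicity, 3.


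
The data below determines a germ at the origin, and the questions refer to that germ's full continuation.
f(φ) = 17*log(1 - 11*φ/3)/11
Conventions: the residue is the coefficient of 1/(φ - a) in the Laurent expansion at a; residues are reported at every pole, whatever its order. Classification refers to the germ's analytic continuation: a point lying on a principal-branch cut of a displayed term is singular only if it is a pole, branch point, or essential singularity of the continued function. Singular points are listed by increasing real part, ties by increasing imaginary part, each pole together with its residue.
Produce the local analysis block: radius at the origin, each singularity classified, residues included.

Radius of convergence at 0: 3/11.
At 3/11: a logarithmic branch point.

Branch term (17/11)*log(1 - φ/(3/11)): its argument vanishes at φ = 3/11, a logarithmic branch point, modulus 3/11.
The radius of convergence is the smallest modulus among the singular points: 3/11.


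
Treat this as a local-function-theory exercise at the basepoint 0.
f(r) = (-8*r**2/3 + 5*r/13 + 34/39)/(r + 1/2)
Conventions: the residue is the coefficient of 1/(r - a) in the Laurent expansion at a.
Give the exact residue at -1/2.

At the order-1 pole -1/2 set g(r) = (r - (-1/2))*f(r) = -8*r**2/3 + 5*r/13 + 34/39.
Simple pole: residue = g(a) at a = -1/2, which is 1/78.

The residue is 1/78.


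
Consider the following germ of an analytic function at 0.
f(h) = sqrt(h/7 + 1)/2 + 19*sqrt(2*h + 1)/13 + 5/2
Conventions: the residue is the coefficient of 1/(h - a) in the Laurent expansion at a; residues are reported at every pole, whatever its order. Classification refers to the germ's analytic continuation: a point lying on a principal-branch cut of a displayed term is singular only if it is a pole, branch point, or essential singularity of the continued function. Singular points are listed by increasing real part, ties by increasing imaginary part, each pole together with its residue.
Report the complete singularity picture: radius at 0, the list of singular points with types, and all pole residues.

Radius of convergence at 0: 1/2.
At -7: an algebraic (square-root) branch point.
At -1/2: an algebraic (square-root) branch point.

Branch term (19/13)*sqrt(1 - h/(-1/2)): its argument vanishes at h = -1/2, a square-root branch point, modulus 1/2.
Branch term (1/2)*sqrt(1 - h/(-7)): its argument vanishes at h = -7, a square-root branch point, modulus 7.
The radius of convergence is the smallest modulus among the singular points: 1/2.
List the singular points by increasing real part (a conjugate pair: the negative imaginary part first).


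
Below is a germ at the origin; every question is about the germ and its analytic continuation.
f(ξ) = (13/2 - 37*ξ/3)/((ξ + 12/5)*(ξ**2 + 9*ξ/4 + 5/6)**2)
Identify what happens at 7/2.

The point is a regular point.

Denominator factors: ξ**2 + 9*ξ/4 + 5/6 = 503/24 at ξ = 7/2; ξ + 12/5 = 59/10 at ξ = 7/2 — none vanishes.
So the germ continues analytically to 7/2.


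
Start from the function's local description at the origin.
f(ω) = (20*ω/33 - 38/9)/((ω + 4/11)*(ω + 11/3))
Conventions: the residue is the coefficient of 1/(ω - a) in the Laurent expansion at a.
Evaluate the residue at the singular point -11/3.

The residue is 638/327.

At the order-1 pole -11/3 set g(ω) = (ω - (-11/3))*f(ω) = (20*ω/33 - 38/9)/(ω + 4/11).
Simple pole: residue = g(a) at a = -11/3, which is 638/327.


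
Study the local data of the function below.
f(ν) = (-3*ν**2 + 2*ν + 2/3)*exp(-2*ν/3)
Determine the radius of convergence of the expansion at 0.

The factor exp(-2*ν/3) is entire and contributes no finite singular point.
The polynomial part has no poles.
No finite singular points: the Taylor series at 0 converges everywhere.

The radius of convergence is infinite.


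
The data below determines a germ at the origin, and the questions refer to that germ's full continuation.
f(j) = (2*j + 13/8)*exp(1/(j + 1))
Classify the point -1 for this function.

The point is an essential singularity.

The exponent 1/(j - (-1)) has a pole at -1, so exp(1/(j - (-1))) takes every nonzero value near it: an essential singularity (not a pole of any order).


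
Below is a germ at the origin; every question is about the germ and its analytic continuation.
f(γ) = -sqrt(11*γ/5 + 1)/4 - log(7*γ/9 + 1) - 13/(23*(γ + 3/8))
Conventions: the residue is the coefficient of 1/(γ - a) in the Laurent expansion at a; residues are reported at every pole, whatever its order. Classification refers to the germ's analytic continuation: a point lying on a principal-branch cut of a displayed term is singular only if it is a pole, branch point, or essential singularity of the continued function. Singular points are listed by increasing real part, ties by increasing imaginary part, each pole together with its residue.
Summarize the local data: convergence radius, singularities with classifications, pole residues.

Denominator factor (γ + 3/8): pole of order 1 at -3/8, modulus 3/8.
Branch term (-1)*log(1 - γ/(-9/7)): its argument vanishes at γ = -9/7, a logarithmic branch point, modulus 9/7.
Branch term (-1/4)*sqrt(1 - γ/(-5/11)): its argument vanishes at γ = -5/11, a square-root branch point, modulus 5/11.
The radius of convergence is the smallest modulus among the singular points: 3/8.
The branch terms are analytic at -3/8 and contribute nothing to the residue; only the rational part matters.
At the order-1 pole -3/8 set g(γ) = (γ - (-3/8))*(rational part) = -13/23.
Simple pole: residue = g(a) at a = -3/8, which is -13/23.
List the singular points by increasing real part (a conjugate pair: the negative imaginary part first).

Radius of convergence at 0: 3/8.
At -9/7: a logarithmic branch point.
At -5/11: an algebraic (square-root) branch point.
At -3/8: a pole of order 1; residue -13/23.


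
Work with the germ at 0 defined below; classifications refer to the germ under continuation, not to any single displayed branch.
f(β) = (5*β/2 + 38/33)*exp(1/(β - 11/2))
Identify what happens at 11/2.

The point is an essential singularity.

The exponent 1/(β - (11/2)) has a pole at 11/2, so exp(1/(β - (11/2))) takes every nonzero value near it: an essential singularity (not a pole of any order).


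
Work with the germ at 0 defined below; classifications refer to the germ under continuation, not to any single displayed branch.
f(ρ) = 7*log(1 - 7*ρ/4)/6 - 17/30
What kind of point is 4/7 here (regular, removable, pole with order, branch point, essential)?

The term (7/6)*log(1 - ρ/(4/7)) has argument 1 - 4/7/(4/7) = 0 at 4/7: a logarithmic (infinitely-sheeted) branch point; the remaining terms are analytic or single-valued there.

The point is a logarithmic branch point.


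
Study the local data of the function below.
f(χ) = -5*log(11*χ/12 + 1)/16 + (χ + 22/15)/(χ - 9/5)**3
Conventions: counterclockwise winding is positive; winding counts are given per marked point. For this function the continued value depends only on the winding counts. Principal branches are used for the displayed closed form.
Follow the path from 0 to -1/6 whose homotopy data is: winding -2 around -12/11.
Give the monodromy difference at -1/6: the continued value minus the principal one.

The rational part is single-valued and drops out of the difference; each branch term changes only by its own monodromy.
(-5/16)*log(1 - χ/(-12/11)): each positive loop around -12/11 adds 2*pi*i to the log, so winding -2 contributes (-5/16)*(-2)*2*pi*i = (5/4)*pi*i.
Summing the contributions at χ = -1/6 gives (5/4)*pi*i.

Continued minus principal equals (5/4)*pi*i.


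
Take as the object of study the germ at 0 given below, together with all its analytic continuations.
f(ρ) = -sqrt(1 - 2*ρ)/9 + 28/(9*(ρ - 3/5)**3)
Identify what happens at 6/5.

Denominator factors: ρ - 3/5 = 3/5 at ρ = 6/5 — none vanishes.
Branch term sqrt(1 - ρ/(1/2)): argument at 6/5 is -7/5, nonzero, so 6/5 is not its branch point (a point on a principal cut is still regular for the continued germ).
So the germ continues analytically to 6/5.

The point is a regular point.


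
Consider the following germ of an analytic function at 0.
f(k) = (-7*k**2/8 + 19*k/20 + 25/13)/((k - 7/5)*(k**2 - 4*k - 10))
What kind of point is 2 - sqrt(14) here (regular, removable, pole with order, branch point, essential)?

The denominator factor k**2 - 4*k - 10 vanishes at 2 - sqrt(14) and appears to the power 1; the numerator there equals -3101/260 + (51/20)*sqrt(14), nonzero, and no other factor vanishes.
Hence a pole whose order is the multiplicity, 1.

The point is a pole of order 1.


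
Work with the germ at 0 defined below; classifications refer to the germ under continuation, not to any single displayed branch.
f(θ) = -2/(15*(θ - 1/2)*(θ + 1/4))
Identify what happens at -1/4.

The denominator factor θ + 1/4 vanishes at -1/4 and appears to the power 1; the numerator there equals -2/15, nonzero, and no other factor vanishes.
Hence a pole whose order is the multiplicity, 1.

The point is a pole of order 1.


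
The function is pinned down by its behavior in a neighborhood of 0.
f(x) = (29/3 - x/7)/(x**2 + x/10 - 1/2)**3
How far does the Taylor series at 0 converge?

Denominator factor (x**2 + x/10 - 1/2)^3: discriminant 201/100, real irrational roots -1/20 + (1/20)*sqrt(201) and -1/20 - (1/20)*sqrt(201); poles of order 3, moduli -1/20 + (1/20)*sqrt(201) and 1/20 + (1/20)*sqrt(201).
The radius of convergence is the smallest modulus among the singular points: -1/20 + (1/20)*sqrt(201).

The radius of convergence is -1/20 + (1/20)*sqrt(201).


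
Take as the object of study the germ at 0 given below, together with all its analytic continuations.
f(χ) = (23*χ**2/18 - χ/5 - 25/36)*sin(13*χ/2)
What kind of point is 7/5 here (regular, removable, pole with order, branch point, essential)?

There is no denominator, hence no pole anywhere.
The factor sin(13*χ/2) is entire.
So the germ continues analytically to 7/5.

The point is a regular point.


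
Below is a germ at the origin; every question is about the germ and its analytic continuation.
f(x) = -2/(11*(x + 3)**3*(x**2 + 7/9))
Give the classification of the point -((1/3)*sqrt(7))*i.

The denominator factor x**2 + 7/9 vanishes at -((1/3)*sqrt(7))*i and appears to the power 1; the numerator there equals -2/11, nonzero, and no other factor vanishes.
Hence a pole whose order is the multiplicity, 1.

The point is a pole of order 1.


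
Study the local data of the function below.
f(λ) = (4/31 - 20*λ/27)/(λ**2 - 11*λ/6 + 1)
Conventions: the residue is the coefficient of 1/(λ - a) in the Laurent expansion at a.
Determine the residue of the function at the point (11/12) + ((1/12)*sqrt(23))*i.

The factor λ**2 - 11*λ/6 + 1 splits as (λ - a)(λ - a') with a = (11/12) + ((1/12)*sqrt(23))*i, a' = (11/12) - ((1/12)*sqrt(23))*i. At the order-1 pole a set g(λ) = (λ - a)*f(λ) = [4/31 - 20*λ/27] / (λ - a').
Simple pole: residue = g(a) at a = (11/12) + ((1/12)*sqrt(23))*i, which is (-10/27) + ((2762/19251)*sqrt(23))*i.

The residue is (-10/27) + ((2762/19251)*sqrt(23))*i.


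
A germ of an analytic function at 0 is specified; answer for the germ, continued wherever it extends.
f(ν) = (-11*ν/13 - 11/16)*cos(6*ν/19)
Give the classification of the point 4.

There is no denominator, hence no pole anywhere.
The factor cos(6*ν/19) is entire.
So the germ continues analytically to 4.

The point is a regular point.


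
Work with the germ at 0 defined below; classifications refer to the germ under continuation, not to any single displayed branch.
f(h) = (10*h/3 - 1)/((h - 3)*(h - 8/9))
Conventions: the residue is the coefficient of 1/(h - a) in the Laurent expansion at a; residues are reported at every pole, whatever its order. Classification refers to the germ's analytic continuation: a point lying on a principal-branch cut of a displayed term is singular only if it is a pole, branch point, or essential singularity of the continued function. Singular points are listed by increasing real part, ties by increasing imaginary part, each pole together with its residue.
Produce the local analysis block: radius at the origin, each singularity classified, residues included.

Denominator factor (h - 8/9): pole of order 1 at 8/9, modulus 8/9.
Denominator factor (h - 3): pole of order 1 at 3, modulus 3.
The radius of convergence is the smallest modulus among the singular points: 8/9.
At the order-1 pole 8/9 set g(h) = (h - (8/9))*f(h) = (10*h/3 - 1)/(h - 3).
Simple pole: residue = g(a) at a = 8/9, which is -53/57.
At the order-1 pole 3 set g(h) = (h - (3))*f(h) = (10*h/3 - 1)/(h - 8/9).
Simple pole: residue = g(a) at a = 3, which is 81/19.
List the singular points by increasing real part (a conjugate pair: the negative imaginary part first).

Radius of convergence at 0: 8/9.
At 8/9: a pole of order 1; residue -53/57.
At 3: a pole of order 1; residue 81/19.


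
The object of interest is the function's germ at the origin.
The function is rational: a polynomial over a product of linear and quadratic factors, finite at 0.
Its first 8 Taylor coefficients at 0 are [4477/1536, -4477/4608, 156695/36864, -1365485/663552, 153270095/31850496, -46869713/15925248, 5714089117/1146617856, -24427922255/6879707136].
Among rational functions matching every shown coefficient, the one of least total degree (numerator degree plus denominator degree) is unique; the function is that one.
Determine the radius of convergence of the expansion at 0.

The radius of convergence is 12/11.

No rational of total degree below 4 reproduces all 8 coefficients; solving the [0/4] Pade equations on them gives f(r) = 37/(6*(r - 4/3)**2*(r + 12/11)**2), whose expansion matches every shown term.
Denominator factor (r + 12/11)^2: pole of order 2 at -12/11, modulus 12/11.
Denominator factor (r - 4/3)^2: pole of order 2 at 4/3, modulus 4/3.
The radius of convergence is the smallest modulus among the singular points: 12/11.


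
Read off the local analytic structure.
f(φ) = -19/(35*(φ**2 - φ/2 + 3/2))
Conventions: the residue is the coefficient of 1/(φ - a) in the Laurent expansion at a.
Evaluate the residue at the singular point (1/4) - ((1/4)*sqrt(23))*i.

The residue is -((38/805)*sqrt(23))*i.

The factor φ**2 - φ/2 + 3/2 splits as (φ - a)(φ - a') with a = (1/4) - ((1/4)*sqrt(23))*i, a' = (1/4) + ((1/4)*sqrt(23))*i. At the order-1 pole a set g(φ) = (φ - a)*f(φ) = [-19/35] / (φ - a').
Simple pole: residue = g(a) at a = (1/4) - ((1/4)*sqrt(23))*i, which is -((38/805)*sqrt(23))*i.


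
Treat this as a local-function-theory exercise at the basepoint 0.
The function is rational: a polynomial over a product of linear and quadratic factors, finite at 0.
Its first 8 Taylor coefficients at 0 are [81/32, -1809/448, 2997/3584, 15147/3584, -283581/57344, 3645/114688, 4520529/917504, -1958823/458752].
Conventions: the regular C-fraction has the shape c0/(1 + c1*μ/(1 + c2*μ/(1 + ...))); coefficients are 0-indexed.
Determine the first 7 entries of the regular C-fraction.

Taylor coefficients (read off): a_0 = 81/32, a_1 = -1809/448, a_2 = 2997/3584, a_3 = 15147/3584, a_4 = -283581/57344, a_5 = 3645/114688, a_6 = 4520529/917504.
c0 = a_0 = 81/32. Peel one level at a time: if S = 1 + c*μ/S' with S'(0) = 1, then c is the μ-coefficient of S and S' = c*μ/(S - 1).
S_1 = c0/f = 1 + (67/42)*μ + (15625/7056)*μ^2 + ...; c1 = 67/42.
S_2 = c1*μ/(S_1 - 1) = 1 + (-15625/11256)*μ + (313017/287296)*μ^2 + ...; c2 = -15625/11256.
S_3 = c2*μ/(S_2 - 1) = 1 + (6573357/8375000)*μ + (12808719/244140625)*μ^2 + ...; c3 = 6573357/8375000.
S_4 = c3*μ/(S_3 - 1) = 1 + (-108975768/1630296875)*μ + (-1707171792/10886626921)*μ^2 + ...; c4 = -108975768/1630296875.
S_5 = c4*μ/(S_4 - 1) = 1 + (-16588656250/7071158369)*μ + (33534765625/4592908441)*μ^2 + ...; c5 = -16588656250/7071158369.
S_6 = c5*μ/(S_5 - 1) = 1 + (223934970275/71950708654)*μ + ...; c6 = 223934970275/71950708654.

The regular C-fraction coefficients are [81/32, 67/42, -15625/11256, 6573357/8375000, -108975768/1630296875, -16588656250/7071158369, 223934970275/71950708654].
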